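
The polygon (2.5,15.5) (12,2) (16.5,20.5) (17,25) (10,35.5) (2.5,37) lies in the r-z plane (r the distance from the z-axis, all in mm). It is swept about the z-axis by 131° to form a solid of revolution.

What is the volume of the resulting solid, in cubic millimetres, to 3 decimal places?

Profile (r,z), 6 vertices: (2.5,15.5) (12,2) (16.5,20.5) (17,25) (10,35.5) (2.5,37)
edge 0: (2.5,15.5)→(12,2)  cross = 2.5·2 − 12·15.5 = -181.0000; (r_i+r_j)·cross = 14.5·-181.0000 = -2624.5000
edge 1: (12,2)→(16.5,20.5)  cross = 12·20.5 − 16.5·2 = 213.0000; (r_i+r_j)·cross = 28.5·213.0000 = 6070.5000
edge 2: (16.5,20.5)→(17,25)  cross = 16.5·25 − 17·20.5 = 64.0000; (r_i+r_j)·cross = 33.5·64.0000 = 2144.0000
edge 3: (17,25)→(10,35.5)  cross = 17·35.5 − 10·25 = 353.5000; (r_i+r_j)·cross = 27·353.5000 = 9544.5000
edge 4: (10,35.5)→(2.5,37)  cross = 10·37 − 2.5·35.5 = 281.2500; (r_i+r_j)·cross = 12.5·281.2500 = 3515.6250
edge 5: (2.5,37)→(2.5,15.5)  cross = 2.5·15.5 − 2.5·37 = -53.7500; (r_i+r_j)·cross = 5·-53.7500 = -268.7500
Σcross = 677.0000 → A = |Σcross|/2 = 338.5000 mm²
Σ(r_i+r_j)·cross = 18381.3750 → first moment M = |Σ|/6 = 3063.5625
R_c = M/A = 3063.5625/338.5000 = 9.0504 mm
θ = 131° = 2.286381 rad
V = θ·R_c·A = 2.286381·9.0504·338.5000 = 7004.472 mm³

Volume = 7004.472 mm³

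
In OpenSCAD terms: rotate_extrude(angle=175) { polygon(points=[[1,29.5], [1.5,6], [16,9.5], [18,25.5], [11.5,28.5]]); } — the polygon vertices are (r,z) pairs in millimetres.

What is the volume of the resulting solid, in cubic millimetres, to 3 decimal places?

Profile (r,z), 5 vertices: (1,29.5) (1.5,6) (16,9.5) (18,25.5) (11.5,28.5)
edge 0: (1,29.5)→(1.5,6)  cross = 1·6 − 1.5·29.5 = -38.2500; (r_i+r_j)·cross = 2.5·-38.2500 = -95.6250
edge 1: (1.5,6)→(16,9.5)  cross = 1.5·9.5 − 16·6 = -81.7500; (r_i+r_j)·cross = 17.5·-81.7500 = -1430.6250
edge 2: (16,9.5)→(18,25.5)  cross = 16·25.5 − 18·9.5 = 237.0000; (r_i+r_j)·cross = 34·237.0000 = 8058.0000
edge 3: (18,25.5)→(11.5,28.5)  cross = 18·28.5 − 11.5·25.5 = 219.7500; (r_i+r_j)·cross = 29.5·219.7500 = 6482.6250
edge 4: (11.5,28.5)→(1,29.5)  cross = 11.5·29.5 − 1·28.5 = 310.7500; (r_i+r_j)·cross = 12.5·310.7500 = 3884.3750
Σcross = 647.5000 → A = |Σcross|/2 = 323.7500 mm²
Σ(r_i+r_j)·cross = 16898.7500 → first moment M = |Σ|/6 = 2816.4583
R_c = M/A = 2816.4583/323.7500 = 8.6995 mm
θ = 175° = 3.054326 rad
V = θ·R_c·A = 3.054326·8.6995·323.7500 = 8602.382 mm³

Volume = 8602.382 mm³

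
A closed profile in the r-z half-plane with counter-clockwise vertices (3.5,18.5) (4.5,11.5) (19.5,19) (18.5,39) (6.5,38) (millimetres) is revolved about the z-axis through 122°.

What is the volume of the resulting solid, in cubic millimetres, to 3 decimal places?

Profile (r,z), 5 vertices: (3.5,18.5) (4.5,11.5) (19.5,19) (18.5,39) (6.5,38)
edge 0: (3.5,18.5)→(4.5,11.5)  cross = 3.5·11.5 − 4.5·18.5 = -43.0000; (r_i+r_j)·cross = 8·-43.0000 = -344.0000
edge 1: (4.5,11.5)→(19.5,19)  cross = 4.5·19 − 19.5·11.5 = -138.7500; (r_i+r_j)·cross = 24·-138.7500 = -3330.0000
edge 2: (19.5,19)→(18.5,39)  cross = 19.5·39 − 18.5·19 = 409.0000; (r_i+r_j)·cross = 38·409.0000 = 15542.0000
edge 3: (18.5,39)→(6.5,38)  cross = 18.5·38 − 6.5·39 = 449.5000; (r_i+r_j)·cross = 25·449.5000 = 11237.5000
edge 4: (6.5,38)→(3.5,18.5)  cross = 6.5·18.5 − 3.5·38 = -12.7500; (r_i+r_j)·cross = 10·-12.7500 = -127.5000
Σcross = 664.0000 → A = |Σcross|/2 = 332.0000 mm²
Σ(r_i+r_j)·cross = 22978.0000 → first moment M = |Σ|/6 = 3829.6667
R_c = M/A = 3829.6667/332.0000 = 11.5351 mm
θ = 122° = 2.129302 rad
V = θ·R_c·A = 2.129302·11.5351·332.0000 = 8154.516 mm³

Volume = 8154.516 mm³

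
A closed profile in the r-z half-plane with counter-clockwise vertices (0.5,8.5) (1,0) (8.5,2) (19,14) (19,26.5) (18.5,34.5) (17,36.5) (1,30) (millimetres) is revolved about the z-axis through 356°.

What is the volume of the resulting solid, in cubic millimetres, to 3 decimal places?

Profile (r,z), 8 vertices: (0.5,8.5) (1,0) (8.5,2) (19,14) (19,26.5) (18.5,34.5) (17,36.5) (1,30)
edge 0: (0.5,8.5)→(1,0)  cross = 0.5·0 − 1·8.5 = -8.5000; (r_i+r_j)·cross = 1.5·-8.5000 = -12.7500
edge 1: (1,0)→(8.5,2)  cross = 1·2 − 8.5·0 = 2.0000; (r_i+r_j)·cross = 9.5·2.0000 = 19.0000
edge 2: (8.5,2)→(19,14)  cross = 8.5·14 − 19·2 = 81.0000; (r_i+r_j)·cross = 27.5·81.0000 = 2227.5000
edge 3: (19,14)→(19,26.5)  cross = 19·26.5 − 19·14 = 237.5000; (r_i+r_j)·cross = 38·237.5000 = 9025.0000
edge 4: (19,26.5)→(18.5,34.5)  cross = 19·34.5 − 18.5·26.5 = 165.2500; (r_i+r_j)·cross = 37.5·165.2500 = 6196.8750
edge 5: (18.5,34.5)→(17,36.5)  cross = 18.5·36.5 − 17·34.5 = 88.7500; (r_i+r_j)·cross = 35.5·88.7500 = 3150.6250
edge 6: (17,36.5)→(1,30)  cross = 17·30 − 1·36.5 = 473.5000; (r_i+r_j)·cross = 18·473.5000 = 8523.0000
edge 7: (1,30)→(0.5,8.5)  cross = 1·8.5 − 0.5·30 = -6.5000; (r_i+r_j)·cross = 1.5·-6.5000 = -9.7500
Σcross = 1033.0000 → A = |Σcross|/2 = 516.5000 mm²
Σ(r_i+r_j)·cross = 29119.5000 → first moment M = |Σ|/6 = 4853.2500
R_c = M/A = 4853.2500/516.5000 = 9.3964 mm
θ = 356° = 6.213372 rad
V = θ·R_c·A = 6.213372·9.3964·516.5000 = 30155.048 mm³

Volume = 30155.048 mm³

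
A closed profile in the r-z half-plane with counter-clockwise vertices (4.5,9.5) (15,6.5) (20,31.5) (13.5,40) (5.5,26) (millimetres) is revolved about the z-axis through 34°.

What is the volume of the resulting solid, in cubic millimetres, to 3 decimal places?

Volume = 2390.931 mm³

Profile (r,z), 5 vertices: (4.5,9.5) (15,6.5) (20,31.5) (13.5,40) (5.5,26)
edge 0: (4.5,9.5)→(15,6.5)  cross = 4.5·6.5 − 15·9.5 = -113.2500; (r_i+r_j)·cross = 19.5·-113.2500 = -2208.3750
edge 1: (15,6.5)→(20,31.5)  cross = 15·31.5 − 20·6.5 = 342.5000; (r_i+r_j)·cross = 35·342.5000 = 11987.5000
edge 2: (20,31.5)→(13.5,40)  cross = 20·40 − 13.5·31.5 = 374.7500; (r_i+r_j)·cross = 33.5·374.7500 = 12554.1250
edge 3: (13.5,40)→(5.5,26)  cross = 13.5·26 − 5.5·40 = 131.0000; (r_i+r_j)·cross = 19·131.0000 = 2489.0000
edge 4: (5.5,26)→(4.5,9.5)  cross = 5.5·9.5 − 4.5·26 = -64.7500; (r_i+r_j)·cross = 10·-64.7500 = -647.5000
Σcross = 670.2500 → A = |Σcross|/2 = 335.1250 mm²
Σ(r_i+r_j)·cross = 24174.7500 → first moment M = |Σ|/6 = 4029.1250
R_c = M/A = 4029.1250/335.1250 = 12.0228 mm
θ = 34° = 0.593412 rad
V = θ·R_c·A = 0.593412·12.0228·335.1250 = 2390.931 mm³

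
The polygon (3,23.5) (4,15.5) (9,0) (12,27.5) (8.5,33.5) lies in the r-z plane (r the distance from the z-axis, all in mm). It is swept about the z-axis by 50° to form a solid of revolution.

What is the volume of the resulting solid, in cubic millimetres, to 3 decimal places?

Profile (r,z), 5 vertices: (3,23.5) (4,15.5) (9,0) (12,27.5) (8.5,33.5)
edge 0: (3,23.5)→(4,15.5)  cross = 3·15.5 − 4·23.5 = -47.5000; (r_i+r_j)·cross = 7·-47.5000 = -332.5000
edge 1: (4,15.5)→(9,0)  cross = 4·0 − 9·15.5 = -139.5000; (r_i+r_j)·cross = 13·-139.5000 = -1813.5000
edge 2: (9,0)→(12,27.5)  cross = 9·27.5 − 12·0 = 247.5000; (r_i+r_j)·cross = 21·247.5000 = 5197.5000
edge 3: (12,27.5)→(8.5,33.5)  cross = 12·33.5 − 8.5·27.5 = 168.2500; (r_i+r_j)·cross = 20.5·168.2500 = 3449.1250
edge 4: (8.5,33.5)→(3,23.5)  cross = 8.5·23.5 − 3·33.5 = 99.2500; (r_i+r_j)·cross = 11.5·99.2500 = 1141.3750
Σcross = 328.0000 → A = |Σcross|/2 = 164.0000 mm²
Σ(r_i+r_j)·cross = 7642.0000 → first moment M = |Σ|/6 = 1273.6667
R_c = M/A = 1273.6667/164.0000 = 7.7663 mm
θ = 50° = 0.872665 rad
V = θ·R_c·A = 0.872665·7.7663·164.0000 = 1111.484 mm³

Volume = 1111.484 mm³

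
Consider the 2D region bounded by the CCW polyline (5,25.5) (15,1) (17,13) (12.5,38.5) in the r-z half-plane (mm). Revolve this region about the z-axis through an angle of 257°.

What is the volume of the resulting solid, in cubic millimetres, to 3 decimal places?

Profile (r,z), 4 vertices: (5,25.5) (15,1) (17,13) (12.5,38.5)
edge 0: (5,25.5)→(15,1)  cross = 5·1 − 15·25.5 = -377.5000; (r_i+r_j)·cross = 20·-377.5000 = -7550.0000
edge 1: (15,1)→(17,13)  cross = 15·13 − 17·1 = 178.0000; (r_i+r_j)·cross = 32·178.0000 = 5696.0000
edge 2: (17,13)→(12.5,38.5)  cross = 17·38.5 − 12.5·13 = 492.0000; (r_i+r_j)·cross = 29.5·492.0000 = 14514.0000
edge 3: (12.5,38.5)→(5,25.5)  cross = 12.5·25.5 − 5·38.5 = 126.2500; (r_i+r_j)·cross = 17.5·126.2500 = 2209.3750
Σcross = 418.7500 → A = |Σcross|/2 = 209.3750 mm²
Σ(r_i+r_j)·cross = 14869.3750 → first moment M = |Σ|/6 = 2478.2292
R_c = M/A = 2478.2292/209.3750 = 11.8363 mm
θ = 257° = 4.485496 rad
V = θ·R_c·A = 4.485496·11.8363·209.3750 = 11116.087 mm³

Volume = 11116.087 mm³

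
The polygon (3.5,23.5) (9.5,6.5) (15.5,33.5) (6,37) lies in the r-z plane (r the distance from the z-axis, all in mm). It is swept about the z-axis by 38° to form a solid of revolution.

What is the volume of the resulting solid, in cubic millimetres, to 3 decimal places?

Volume = 1210.275 mm³

Profile (r,z), 4 vertices: (3.5,23.5) (9.5,6.5) (15.5,33.5) (6,37)
edge 0: (3.5,23.5)→(9.5,6.5)  cross = 3.5·6.5 − 9.5·23.5 = -200.5000; (r_i+r_j)·cross = 13·-200.5000 = -2606.5000
edge 1: (9.5,6.5)→(15.5,33.5)  cross = 9.5·33.5 − 15.5·6.5 = 217.5000; (r_i+r_j)·cross = 25·217.5000 = 5437.5000
edge 2: (15.5,33.5)→(6,37)  cross = 15.5·37 − 6·33.5 = 372.5000; (r_i+r_j)·cross = 21.5·372.5000 = 8008.7500
edge 3: (6,37)→(3.5,23.5)  cross = 6·23.5 − 3.5·37 = 11.5000; (r_i+r_j)·cross = 9.5·11.5000 = 109.2500
Σcross = 401.0000 → A = |Σcross|/2 = 200.5000 mm²
Σ(r_i+r_j)·cross = 10949.0000 → first moment M = |Σ|/6 = 1824.8333
R_c = M/A = 1824.8333/200.5000 = 9.1014 mm
θ = 38° = 0.663225 rad
V = θ·R_c·A = 0.663225·9.1014·200.5000 = 1210.275 mm³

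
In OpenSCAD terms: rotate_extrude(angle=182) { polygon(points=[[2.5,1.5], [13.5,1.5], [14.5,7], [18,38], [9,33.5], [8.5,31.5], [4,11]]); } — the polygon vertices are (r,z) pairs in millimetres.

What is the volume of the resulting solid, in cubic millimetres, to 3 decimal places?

Profile (r,z), 7 vertices: (2.5,1.5) (13.5,1.5) (14.5,7) (18,38) (9,33.5) (8.5,31.5) (4,11)
edge 0: (2.5,1.5)→(13.5,1.5)  cross = 2.5·1.5 − 13.5·1.5 = -16.5000; (r_i+r_j)·cross = 16·-16.5000 = -264.0000
edge 1: (13.5,1.5)→(14.5,7)  cross = 13.5·7 − 14.5·1.5 = 72.7500; (r_i+r_j)·cross = 28·72.7500 = 2037.0000
edge 2: (14.5,7)→(18,38)  cross = 14.5·38 − 18·7 = 425.0000; (r_i+r_j)·cross = 32.5·425.0000 = 13812.5000
edge 3: (18,38)→(9,33.5)  cross = 18·33.5 − 9·38 = 261.0000; (r_i+r_j)·cross = 27·261.0000 = 7047.0000
edge 4: (9,33.5)→(8.5,31.5)  cross = 9·31.5 − 8.5·33.5 = -1.2500; (r_i+r_j)·cross = 17.5·-1.2500 = -21.8750
edge 5: (8.5,31.5)→(4,11)  cross = 8.5·11 − 4·31.5 = -32.5000; (r_i+r_j)·cross = 12.5·-32.5000 = -406.2500
edge 6: (4,11)→(2.5,1.5)  cross = 4·1.5 − 2.5·11 = -21.5000; (r_i+r_j)·cross = 6.5·-21.5000 = -139.7500
Σcross = 687.0000 → A = |Σcross|/2 = 343.5000 mm²
Σ(r_i+r_j)·cross = 22064.6250 → first moment M = |Σ|/6 = 3677.4375
R_c = M/A = 3677.4375/343.5000 = 10.7058 mm
θ = 182° = 3.176499 rad
V = θ·R_c·A = 3.176499·10.7058·343.5000 = 11681.377 mm³

Volume = 11681.377 mm³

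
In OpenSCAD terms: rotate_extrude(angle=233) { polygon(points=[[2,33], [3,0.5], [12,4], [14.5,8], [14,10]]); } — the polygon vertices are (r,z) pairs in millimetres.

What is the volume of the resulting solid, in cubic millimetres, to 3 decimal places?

Profile (r,z), 5 vertices: (2,33) (3,0.5) (12,4) (14.5,8) (14,10)
edge 0: (2,33)→(3,0.5)  cross = 2·0.5 − 3·33 = -98.0000; (r_i+r_j)·cross = 5·-98.0000 = -490.0000
edge 1: (3,0.5)→(12,4)  cross = 3·4 − 12·0.5 = 6.0000; (r_i+r_j)·cross = 15·6.0000 = 90.0000
edge 2: (12,4)→(14.5,8)  cross = 12·8 − 14.5·4 = 38.0000; (r_i+r_j)·cross = 26.5·38.0000 = 1007.0000
edge 3: (14.5,8)→(14,10)  cross = 14.5·10 − 14·8 = 33.0000; (r_i+r_j)·cross = 28.5·33.0000 = 940.5000
edge 4: (14,10)→(2,33)  cross = 14·33 − 2·10 = 442.0000; (r_i+r_j)·cross = 16·442.0000 = 7072.0000
Σcross = 421.0000 → A = |Σcross|/2 = 210.5000 mm²
Σ(r_i+r_j)·cross = 8619.5000 → first moment M = |Σ|/6 = 1436.5833
R_c = M/A = 1436.5833/210.5000 = 6.8246 mm
θ = 233° = 4.066617 rad
V = θ·R_c·A = 4.066617·6.8246·210.5000 = 5842.034 mm³

Volume = 5842.034 mm³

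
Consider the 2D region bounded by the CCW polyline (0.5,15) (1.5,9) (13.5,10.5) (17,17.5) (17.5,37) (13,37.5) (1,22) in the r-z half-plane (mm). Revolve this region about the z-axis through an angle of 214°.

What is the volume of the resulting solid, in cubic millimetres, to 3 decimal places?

Profile (r,z), 7 vertices: (0.5,15) (1.5,9) (13.5,10.5) (17,17.5) (17.5,37) (13,37.5) (1,22)
edge 0: (0.5,15)→(1.5,9)  cross = 0.5·9 − 1.5·15 = -18.0000; (r_i+r_j)·cross = 2·-18.0000 = -36.0000
edge 1: (1.5,9)→(13.5,10.5)  cross = 1.5·10.5 − 13.5·9 = -105.7500; (r_i+r_j)·cross = 15·-105.7500 = -1586.2500
edge 2: (13.5,10.5)→(17,17.5)  cross = 13.5·17.5 − 17·10.5 = 57.7500; (r_i+r_j)·cross = 30.5·57.7500 = 1761.3750
edge 3: (17,17.5)→(17.5,37)  cross = 17·37 − 17.5·17.5 = 322.7500; (r_i+r_j)·cross = 34.5·322.7500 = 11134.8750
edge 4: (17.5,37)→(13,37.5)  cross = 17.5·37.5 − 13·37 = 175.2500; (r_i+r_j)·cross = 30.5·175.2500 = 5345.1250
edge 5: (13,37.5)→(1,22)  cross = 13·22 − 1·37.5 = 248.5000; (r_i+r_j)·cross = 14·248.5000 = 3479.0000
edge 6: (1,22)→(0.5,15)  cross = 1·15 − 0.5·22 = 4.0000; (r_i+r_j)·cross = 1.5·4.0000 = 6.0000
Σcross = 684.5000 → A = |Σcross|/2 = 342.2500 mm²
Σ(r_i+r_j)·cross = 20104.1250 → first moment M = |Σ|/6 = 3350.6875
R_c = M/A = 3350.6875/342.2500 = 9.7902 mm
θ = 214° = 3.735005 rad
V = θ·R_c·A = 3.735005·9.7902·342.2500 = 12514.833 mm³

Volume = 12514.833 mm³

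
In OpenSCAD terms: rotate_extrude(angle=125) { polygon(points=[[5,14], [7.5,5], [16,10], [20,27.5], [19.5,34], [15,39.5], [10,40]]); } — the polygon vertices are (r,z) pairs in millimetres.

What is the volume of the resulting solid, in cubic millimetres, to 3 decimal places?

Volume = 9600.856 mm³

Profile (r,z), 7 vertices: (5,14) (7.5,5) (16,10) (20,27.5) (19.5,34) (15,39.5) (10,40)
edge 0: (5,14)→(7.5,5)  cross = 5·5 − 7.5·14 = -80.0000; (r_i+r_j)·cross = 12.5·-80.0000 = -1000.0000
edge 1: (7.5,5)→(16,10)  cross = 7.5·10 − 16·5 = -5.0000; (r_i+r_j)·cross = 23.5·-5.0000 = -117.5000
edge 2: (16,10)→(20,27.5)  cross = 16·27.5 − 20·10 = 240.0000; (r_i+r_j)·cross = 36·240.0000 = 8640.0000
edge 3: (20,27.5)→(19.5,34)  cross = 20·34 − 19.5·27.5 = 143.7500; (r_i+r_j)·cross = 39.5·143.7500 = 5678.1250
edge 4: (19.5,34)→(15,39.5)  cross = 19.5·39.5 − 15·34 = 260.2500; (r_i+r_j)·cross = 34.5·260.2500 = 8978.6250
edge 5: (15,39.5)→(10,40)  cross = 15·40 − 10·39.5 = 205.0000; (r_i+r_j)·cross = 25·205.0000 = 5125.0000
edge 6: (10,40)→(5,14)  cross = 10·14 − 5·40 = -60.0000; (r_i+r_j)·cross = 15·-60.0000 = -900.0000
Σcross = 704.0000 → A = |Σcross|/2 = 352.0000 mm²
Σ(r_i+r_j)·cross = 26404.2500 → first moment M = |Σ|/6 = 4400.7083
R_c = M/A = 4400.7083/352.0000 = 12.5020 mm
θ = 125° = 2.181662 rad
V = θ·R_c·A = 2.181662·12.5020·352.0000 = 9600.856 mm³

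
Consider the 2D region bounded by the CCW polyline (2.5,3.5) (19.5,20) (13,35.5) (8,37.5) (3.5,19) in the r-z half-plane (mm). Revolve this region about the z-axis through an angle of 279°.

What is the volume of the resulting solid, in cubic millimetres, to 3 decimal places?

Volume = 14565.595 mm³

Profile (r,z), 5 vertices: (2.5,3.5) (19.5,20) (13,35.5) (8,37.5) (3.5,19)
edge 0: (2.5,3.5)→(19.5,20)  cross = 2.5·20 − 19.5·3.5 = -18.2500; (r_i+r_j)·cross = 22·-18.2500 = -401.5000
edge 1: (19.5,20)→(13,35.5)  cross = 19.5·35.5 − 13·20 = 432.2500; (r_i+r_j)·cross = 32.5·432.2500 = 14048.1250
edge 2: (13,35.5)→(8,37.5)  cross = 13·37.5 − 8·35.5 = 203.5000; (r_i+r_j)·cross = 21·203.5000 = 4273.5000
edge 3: (8,37.5)→(3.5,19)  cross = 8·19 − 3.5·37.5 = 20.7500; (r_i+r_j)·cross = 11.5·20.7500 = 238.6250
edge 4: (3.5,19)→(2.5,3.5)  cross = 3.5·3.5 − 2.5·19 = -35.2500; (r_i+r_j)·cross = 6·-35.2500 = -211.5000
Σcross = 603.0000 → A = |Σcross|/2 = 301.5000 mm²
Σ(r_i+r_j)·cross = 17947.2500 → first moment M = |Σ|/6 = 2991.2083
R_c = M/A = 2991.2083/301.5000 = 9.9211 mm
θ = 279° = 4.869469 rad
V = θ·R_c·A = 4.869469·9.9211·301.5000 = 14565.595 mm³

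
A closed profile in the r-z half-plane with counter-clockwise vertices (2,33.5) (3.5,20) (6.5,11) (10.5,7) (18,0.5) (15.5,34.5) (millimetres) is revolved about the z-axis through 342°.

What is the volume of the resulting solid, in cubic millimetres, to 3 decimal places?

Volume = 22336.095 mm³

Profile (r,z), 6 vertices: (2,33.5) (3.5,20) (6.5,11) (10.5,7) (18,0.5) (15.5,34.5)
edge 0: (2,33.5)→(3.5,20)  cross = 2·20 − 3.5·33.5 = -77.2500; (r_i+r_j)·cross = 5.5·-77.2500 = -424.8750
edge 1: (3.5,20)→(6.5,11)  cross = 3.5·11 − 6.5·20 = -91.5000; (r_i+r_j)·cross = 10·-91.5000 = -915.0000
edge 2: (6.5,11)→(10.5,7)  cross = 6.5·7 − 10.5·11 = -70.0000; (r_i+r_j)·cross = 17·-70.0000 = -1190.0000
edge 3: (10.5,7)→(18,0.5)  cross = 10.5·0.5 − 18·7 = -120.7500; (r_i+r_j)·cross = 28.5·-120.7500 = -3441.3750
edge 4: (18,0.5)→(15.5,34.5)  cross = 18·34.5 − 15.5·0.5 = 613.2500; (r_i+r_j)·cross = 33.5·613.2500 = 20543.8750
edge 5: (15.5,34.5)→(2,33.5)  cross = 15.5·33.5 − 2·34.5 = 450.2500; (r_i+r_j)·cross = 17.5·450.2500 = 7879.3750
Σcross = 704.0000 → A = |Σcross|/2 = 352.0000 mm²
Σ(r_i+r_j)·cross = 22452.0000 → first moment M = |Σ|/6 = 3742.0000
R_c = M/A = 3742.0000/352.0000 = 10.6307 mm
θ = 342° = 5.969026 rad
V = θ·R_c·A = 5.969026·10.6307·352.0000 = 22336.095 mm³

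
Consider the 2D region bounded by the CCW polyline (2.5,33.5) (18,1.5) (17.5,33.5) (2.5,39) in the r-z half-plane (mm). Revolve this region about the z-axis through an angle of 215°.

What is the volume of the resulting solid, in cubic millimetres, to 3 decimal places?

Profile (r,z), 4 vertices: (2.5,33.5) (18,1.5) (17.5,33.5) (2.5,39)
edge 0: (2.5,33.5)→(18,1.5)  cross = 2.5·1.5 − 18·33.5 = -599.2500; (r_i+r_j)·cross = 20.5·-599.2500 = -12284.6250
edge 1: (18,1.5)→(17.5,33.5)  cross = 18·33.5 − 17.5·1.5 = 576.7500; (r_i+r_j)·cross = 35.5·576.7500 = 20474.6250
edge 2: (17.5,33.5)→(2.5,39)  cross = 17.5·39 − 2.5·33.5 = 598.7500; (r_i+r_j)·cross = 20·598.7500 = 11975.0000
edge 3: (2.5,39)→(2.5,33.5)  cross = 2.5·33.5 − 2.5·39 = -13.7500; (r_i+r_j)·cross = 5·-13.7500 = -68.7500
Σcross = 562.5000 → A = |Σcross|/2 = 281.2500 mm²
Σ(r_i+r_j)·cross = 20096.2500 → first moment M = |Σ|/6 = 3349.3750
R_c = M/A = 3349.3750/281.2500 = 11.9089 mm
θ = 215° = 3.752458 rad
V = θ·R_c·A = 3.752458·11.9089·281.2500 = 12568.389 mm³

Volume = 12568.389 mm³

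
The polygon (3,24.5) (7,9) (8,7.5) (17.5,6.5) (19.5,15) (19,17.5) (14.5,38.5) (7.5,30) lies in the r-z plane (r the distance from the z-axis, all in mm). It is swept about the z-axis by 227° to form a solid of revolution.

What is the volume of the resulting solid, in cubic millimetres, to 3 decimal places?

Profile (r,z), 8 vertices: (3,24.5) (7,9) (8,7.5) (17.5,6.5) (19.5,15) (19,17.5) (14.5,38.5) (7.5,30)
edge 0: (3,24.5)→(7,9)  cross = 3·9 − 7·24.5 = -144.5000; (r_i+r_j)·cross = 10·-144.5000 = -1445.0000
edge 1: (7,9)→(8,7.5)  cross = 7·7.5 − 8·9 = -19.5000; (r_i+r_j)·cross = 15·-19.5000 = -292.5000
edge 2: (8,7.5)→(17.5,6.5)  cross = 8·6.5 − 17.5·7.5 = -79.2500; (r_i+r_j)·cross = 25.5·-79.2500 = -2020.8750
edge 3: (17.5,6.5)→(19.5,15)  cross = 17.5·15 − 19.5·6.5 = 135.7500; (r_i+r_j)·cross = 37·135.7500 = 5022.7500
edge 4: (19.5,15)→(19,17.5)  cross = 19.5·17.5 − 19·15 = 56.2500; (r_i+r_j)·cross = 38.5·56.2500 = 2165.6250
edge 5: (19,17.5)→(14.5,38.5)  cross = 19·38.5 − 14.5·17.5 = 477.7500; (r_i+r_j)·cross = 33.5·477.7500 = 16004.6250
edge 6: (14.5,38.5)→(7.5,30)  cross = 14.5·30 − 7.5·38.5 = 146.2500; (r_i+r_j)·cross = 22·146.2500 = 3217.5000
edge 7: (7.5,30)→(3,24.5)  cross = 7.5·24.5 − 3·30 = 93.7500; (r_i+r_j)·cross = 10.5·93.7500 = 984.3750
Σcross = 666.5000 → A = |Σcross|/2 = 333.2500 mm²
Σ(r_i+r_j)·cross = 23636.5000 → first moment M = |Σ|/6 = 3939.4167
R_c = M/A = 3939.4167/333.2500 = 11.8212 mm
θ = 227° = 3.961897 rad
V = θ·R_c·A = 3.961897·11.8212·333.2500 = 15607.565 mm³

Volume = 15607.565 mm³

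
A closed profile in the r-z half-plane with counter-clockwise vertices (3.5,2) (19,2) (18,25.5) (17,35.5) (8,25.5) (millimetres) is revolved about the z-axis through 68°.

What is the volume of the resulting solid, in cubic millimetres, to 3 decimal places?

Volume = 5139.862 mm³

Profile (r,z), 5 vertices: (3.5,2) (19,2) (18,25.5) (17,35.5) (8,25.5)
edge 0: (3.5,2)→(19,2)  cross = 3.5·2 − 19·2 = -31.0000; (r_i+r_j)·cross = 22.5·-31.0000 = -697.5000
edge 1: (19,2)→(18,25.5)  cross = 19·25.5 − 18·2 = 448.5000; (r_i+r_j)·cross = 37·448.5000 = 16594.5000
edge 2: (18,25.5)→(17,35.5)  cross = 18·35.5 − 17·25.5 = 205.5000; (r_i+r_j)·cross = 35·205.5000 = 7192.5000
edge 3: (17,35.5)→(8,25.5)  cross = 17·25.5 − 8·35.5 = 149.5000; (r_i+r_j)·cross = 25·149.5000 = 3737.5000
edge 4: (8,25.5)→(3.5,2)  cross = 8·2 − 3.5·25.5 = -73.2500; (r_i+r_j)·cross = 11.5·-73.2500 = -842.3750
Σcross = 699.2500 → A = |Σcross|/2 = 349.6250 mm²
Σ(r_i+r_j)·cross = 25984.6250 → first moment M = |Σ|/6 = 4330.7708
R_c = M/A = 4330.7708/349.6250 = 12.3869 mm
θ = 68° = 1.186824 rad
V = θ·R_c·A = 1.186824·12.3869·349.6250 = 5139.862 mm³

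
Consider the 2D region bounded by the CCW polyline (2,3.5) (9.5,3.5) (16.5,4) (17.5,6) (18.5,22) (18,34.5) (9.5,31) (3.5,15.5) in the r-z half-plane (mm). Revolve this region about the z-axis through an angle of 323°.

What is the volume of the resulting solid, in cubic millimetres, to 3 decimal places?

Volume = 24061.655 mm³

Profile (r,z), 8 vertices: (2,3.5) (9.5,3.5) (16.5,4) (17.5,6) (18.5,22) (18,34.5) (9.5,31) (3.5,15.5)
edge 0: (2,3.5)→(9.5,3.5)  cross = 2·3.5 − 9.5·3.5 = -26.2500; (r_i+r_j)·cross = 11.5·-26.2500 = -301.8750
edge 1: (9.5,3.5)→(16.5,4)  cross = 9.5·4 − 16.5·3.5 = -19.7500; (r_i+r_j)·cross = 26·-19.7500 = -513.5000
edge 2: (16.5,4)→(17.5,6)  cross = 16.5·6 − 17.5·4 = 29.0000; (r_i+r_j)·cross = 34·29.0000 = 986.0000
edge 3: (17.5,6)→(18.5,22)  cross = 17.5·22 − 18.5·6 = 274.0000; (r_i+r_j)·cross = 36·274.0000 = 9864.0000
edge 4: (18.5,22)→(18,34.5)  cross = 18.5·34.5 − 18·22 = 242.2500; (r_i+r_j)·cross = 36.5·242.2500 = 8842.1250
edge 5: (18,34.5)→(9.5,31)  cross = 18·31 − 9.5·34.5 = 230.2500; (r_i+r_j)·cross = 27.5·230.2500 = 6331.8750
edge 6: (9.5,31)→(3.5,15.5)  cross = 9.5·15.5 − 3.5·31 = 38.7500; (r_i+r_j)·cross = 13·38.7500 = 503.7500
edge 7: (3.5,15.5)→(2,3.5)  cross = 3.5·3.5 − 2·15.5 = -18.7500; (r_i+r_j)·cross = 5.5·-18.7500 = -103.1250
Σcross = 749.5000 → A = |Σcross|/2 = 374.7500 mm²
Σ(r_i+r_j)·cross = 25609.2500 → first moment M = |Σ|/6 = 4268.2083
R_c = M/A = 4268.2083/374.7500 = 11.3895 mm
θ = 323° = 5.637413 rad
V = θ·R_c·A = 5.637413·11.3895·374.7500 = 24061.655 mm³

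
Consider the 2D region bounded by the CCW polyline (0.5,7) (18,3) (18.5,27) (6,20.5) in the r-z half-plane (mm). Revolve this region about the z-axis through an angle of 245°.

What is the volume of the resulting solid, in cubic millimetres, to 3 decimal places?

Volume = 13497.373 mm³

Profile (r,z), 4 vertices: (0.5,7) (18,3) (18.5,27) (6,20.5)
edge 0: (0.5,7)→(18,3)  cross = 0.5·3 − 18·7 = -124.5000; (r_i+r_j)·cross = 18.5·-124.5000 = -2303.2500
edge 1: (18,3)→(18.5,27)  cross = 18·27 − 18.5·3 = 430.5000; (r_i+r_j)·cross = 36.5·430.5000 = 15713.2500
edge 2: (18.5,27)→(6,20.5)  cross = 18.5·20.5 − 6·27 = 217.2500; (r_i+r_j)·cross = 24.5·217.2500 = 5322.6250
edge 3: (6,20.5)→(0.5,7)  cross = 6·7 − 0.5·20.5 = 31.7500; (r_i+r_j)·cross = 6.5·31.7500 = 206.3750
Σcross = 555.0000 → A = |Σcross|/2 = 277.5000 mm²
Σ(r_i+r_j)·cross = 18939.0000 → first moment M = |Σ|/6 = 3156.5000
R_c = M/A = 3156.5000/277.5000 = 11.3748 mm
θ = 245° = 4.276057 rad
V = θ·R_c·A = 4.276057·11.3748·277.5000 = 13497.373 mm³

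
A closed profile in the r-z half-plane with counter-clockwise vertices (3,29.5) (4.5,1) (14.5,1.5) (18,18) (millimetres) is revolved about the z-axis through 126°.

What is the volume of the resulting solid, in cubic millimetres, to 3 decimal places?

Profile (r,z), 4 vertices: (3,29.5) (4.5,1) (14.5,1.5) (18,18)
edge 0: (3,29.5)→(4.5,1)  cross = 3·1 − 4.5·29.5 = -129.7500; (r_i+r_j)·cross = 7.5·-129.7500 = -973.1250
edge 1: (4.5,1)→(14.5,1.5)  cross = 4.5·1.5 − 14.5·1 = -7.7500; (r_i+r_j)·cross = 19·-7.7500 = -147.2500
edge 2: (14.5,1.5)→(18,18)  cross = 14.5·18 − 18·1.5 = 234.0000; (r_i+r_j)·cross = 32.5·234.0000 = 7605.0000
edge 3: (18,18)→(3,29.5)  cross = 18·29.5 − 3·18 = 477.0000; (r_i+r_j)·cross = 21·477.0000 = 10017.0000
Σcross = 573.5000 → A = |Σcross|/2 = 286.7500 mm²
Σ(r_i+r_j)·cross = 16501.6250 → first moment M = |Σ|/6 = 2750.2708
R_c = M/A = 2750.2708/286.7500 = 9.5912 mm
θ = 126° = 2.199115 rad
V = θ·R_c·A = 2.199115·9.5912·286.7500 = 6048.161 mm³

Volume = 6048.161 mm³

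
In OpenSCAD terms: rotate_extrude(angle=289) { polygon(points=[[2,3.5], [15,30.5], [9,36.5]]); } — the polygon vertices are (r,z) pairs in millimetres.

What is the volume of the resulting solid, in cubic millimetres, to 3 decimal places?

Profile (r,z), 3 vertices: (2,3.5) (15,30.5) (9,36.5)
edge 0: (2,3.5)→(15,30.5)  cross = 2·30.5 − 15·3.5 = 8.5000; (r_i+r_j)·cross = 17·8.5000 = 144.5000
edge 1: (15,30.5)→(9,36.5)  cross = 15·36.5 − 9·30.5 = 273.0000; (r_i+r_j)·cross = 24·273.0000 = 6552.0000
edge 2: (9,36.5)→(2,3.5)  cross = 9·3.5 − 2·36.5 = -41.5000; (r_i+r_j)·cross = 11·-41.5000 = -456.5000
Σcross = 240.0000 → A = |Σcross|/2 = 120.0000 mm²
Σ(r_i+r_j)·cross = 6240.0000 → first moment M = |Σ|/6 = 1040.0000
R_c = M/A = 1040.0000/120.0000 = 8.6667 mm
θ = 289° = 5.044002 rad
V = θ·R_c·A = 5.044002·8.6667·120.0000 = 5245.762 mm³

Volume = 5245.762 mm³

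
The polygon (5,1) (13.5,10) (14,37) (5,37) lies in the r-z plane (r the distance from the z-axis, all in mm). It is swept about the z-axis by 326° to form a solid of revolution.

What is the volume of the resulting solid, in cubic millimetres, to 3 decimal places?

Profile (r,z), 4 vertices: (5,1) (13.5,10) (14,37) (5,37)
edge 0: (5,1)→(13.5,10)  cross = 5·10 − 13.5·1 = 36.5000; (r_i+r_j)·cross = 18.5·36.5000 = 675.2500
edge 1: (13.5,10)→(14,37)  cross = 13.5·37 − 14·10 = 359.5000; (r_i+r_j)·cross = 27.5·359.5000 = 9886.2500
edge 2: (14,37)→(5,37)  cross = 14·37 − 5·37 = 333.0000; (r_i+r_j)·cross = 19·333.0000 = 6327.0000
edge 3: (5,37)→(5,1)  cross = 5·1 − 5·37 = -180.0000; (r_i+r_j)·cross = 10·-180.0000 = -1800.0000
Σcross = 549.0000 → A = |Σcross|/2 = 274.5000 mm²
Σ(r_i+r_j)·cross = 15088.5000 → first moment M = |Σ|/6 = 2514.7500
R_c = M/A = 2514.7500/274.5000 = 9.1612 mm
θ = 326° = 5.689773 rad
V = θ·R_c·A = 5.689773·9.1612·274.5000 = 14308.358 mm³

Volume = 14308.358 mm³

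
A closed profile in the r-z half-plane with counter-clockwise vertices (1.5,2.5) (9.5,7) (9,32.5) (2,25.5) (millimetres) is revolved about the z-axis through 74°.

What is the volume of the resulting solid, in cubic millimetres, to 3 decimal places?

Profile (r,z), 4 vertices: (1.5,2.5) (9.5,7) (9,32.5) (2,25.5)
edge 0: (1.5,2.5)→(9.5,7)  cross = 1.5·7 − 9.5·2.5 = -13.2500; (r_i+r_j)·cross = 11·-13.2500 = -145.7500
edge 1: (9.5,7)→(9,32.5)  cross = 9.5·32.5 − 9·7 = 245.7500; (r_i+r_j)·cross = 18.5·245.7500 = 4546.3750
edge 2: (9,32.5)→(2,25.5)  cross = 9·25.5 − 2·32.5 = 164.5000; (r_i+r_j)·cross = 11·164.5000 = 1809.5000
edge 3: (2,25.5)→(1.5,2.5)  cross = 2·2.5 − 1.5·25.5 = -33.2500; (r_i+r_j)·cross = 3.5·-33.2500 = -116.3750
Σcross = 363.7500 → A = |Σcross|/2 = 181.8750 mm²
Σ(r_i+r_j)·cross = 6093.7500 → first moment M = |Σ|/6 = 1015.6250
R_c = M/A = 1015.6250/181.8750 = 5.5842 mm
θ = 74° = 1.291544 rad
V = θ·R_c·A = 1.291544·5.5842·181.8750 = 1311.724 mm³

Volume = 1311.724 mm³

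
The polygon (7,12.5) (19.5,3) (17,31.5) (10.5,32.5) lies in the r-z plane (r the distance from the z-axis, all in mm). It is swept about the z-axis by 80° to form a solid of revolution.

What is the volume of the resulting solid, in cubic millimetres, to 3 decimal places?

Profile (r,z), 4 vertices: (7,12.5) (19.5,3) (17,31.5) (10.5,32.5)
edge 0: (7,12.5)→(19.5,3)  cross = 7·3 − 19.5·12.5 = -222.7500; (r_i+r_j)·cross = 26.5·-222.7500 = -5902.8750
edge 1: (19.5,3)→(17,31.5)  cross = 19.5·31.5 − 17·3 = 563.2500; (r_i+r_j)·cross = 36.5·563.2500 = 20558.6250
edge 2: (17,31.5)→(10.5,32.5)  cross = 17·32.5 − 10.5·31.5 = 221.7500; (r_i+r_j)·cross = 27.5·221.7500 = 6098.1250
edge 3: (10.5,32.5)→(7,12.5)  cross = 10.5·12.5 − 7·32.5 = -96.2500; (r_i+r_j)·cross = 17.5·-96.2500 = -1684.3750
Σcross = 466.0000 → A = |Σcross|/2 = 233.0000 mm²
Σ(r_i+r_j)·cross = 19069.5000 → first moment M = |Σ|/6 = 3178.2500
R_c = M/A = 3178.2500/233.0000 = 13.6406 mm
θ = 80° = 1.396263 rad
V = θ·R_c·A = 1.396263·13.6406·233.0000 = 4437.674 mm³

Volume = 4437.674 mm³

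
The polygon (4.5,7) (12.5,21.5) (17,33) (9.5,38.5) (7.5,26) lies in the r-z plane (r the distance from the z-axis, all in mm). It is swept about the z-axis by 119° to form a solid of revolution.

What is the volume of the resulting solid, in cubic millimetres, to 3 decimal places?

Volume = 3148.817 mm³

Profile (r,z), 5 vertices: (4.5,7) (12.5,21.5) (17,33) (9.5,38.5) (7.5,26)
edge 0: (4.5,7)→(12.5,21.5)  cross = 4.5·21.5 − 12.5·7 = 9.2500; (r_i+r_j)·cross = 17·9.2500 = 157.2500
edge 1: (12.5,21.5)→(17,33)  cross = 12.5·33 − 17·21.5 = 47.0000; (r_i+r_j)·cross = 29.5·47.0000 = 1386.5000
edge 2: (17,33)→(9.5,38.5)  cross = 17·38.5 − 9.5·33 = 341.0000; (r_i+r_j)·cross = 26.5·341.0000 = 9036.5000
edge 3: (9.5,38.5)→(7.5,26)  cross = 9.5·26 − 7.5·38.5 = -41.7500; (r_i+r_j)·cross = 17·-41.7500 = -709.7500
edge 4: (7.5,26)→(4.5,7)  cross = 7.5·7 − 4.5·26 = -64.5000; (r_i+r_j)·cross = 12·-64.5000 = -774.0000
Σcross = 291.0000 → A = |Σcross|/2 = 145.5000 mm²
Σ(r_i+r_j)·cross = 9096.5000 → first moment M = |Σ|/6 = 1516.0833
R_c = M/A = 1516.0833/145.5000 = 10.4198 mm
θ = 119° = 2.076942 rad
V = θ·R_c·A = 2.076942·10.4198·145.5000 = 3148.817 mm³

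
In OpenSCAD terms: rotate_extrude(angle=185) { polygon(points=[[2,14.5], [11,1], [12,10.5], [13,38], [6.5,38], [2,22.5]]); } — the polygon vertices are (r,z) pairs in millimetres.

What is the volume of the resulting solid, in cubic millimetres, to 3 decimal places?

Volume = 7356.485 mm³

Profile (r,z), 6 vertices: (2,14.5) (11,1) (12,10.5) (13,38) (6.5,38) (2,22.5)
edge 0: (2,14.5)→(11,1)  cross = 2·1 − 11·14.5 = -157.5000; (r_i+r_j)·cross = 13·-157.5000 = -2047.5000
edge 1: (11,1)→(12,10.5)  cross = 11·10.5 − 12·1 = 103.5000; (r_i+r_j)·cross = 23·103.5000 = 2380.5000
edge 2: (12,10.5)→(13,38)  cross = 12·38 − 13·10.5 = 319.5000; (r_i+r_j)·cross = 25·319.5000 = 7987.5000
edge 3: (13,38)→(6.5,38)  cross = 13·38 − 6.5·38 = 247.0000; (r_i+r_j)·cross = 19.5·247.0000 = 4816.5000
edge 4: (6.5,38)→(2,22.5)  cross = 6.5·22.5 − 2·38 = 70.2500; (r_i+r_j)·cross = 8.5·70.2500 = 597.1250
edge 5: (2,22.5)→(2,14.5)  cross = 2·14.5 − 2·22.5 = -16.0000; (r_i+r_j)·cross = 4·-16.0000 = -64.0000
Σcross = 566.7500 → A = |Σcross|/2 = 283.3750 mm²
Σ(r_i+r_j)·cross = 13670.1250 → first moment M = |Σ|/6 = 2278.3542
R_c = M/A = 2278.3542/283.3750 = 8.0401 mm
θ = 185° = 3.228859 rad
V = θ·R_c·A = 3.228859·8.0401·283.3750 = 7356.485 mm³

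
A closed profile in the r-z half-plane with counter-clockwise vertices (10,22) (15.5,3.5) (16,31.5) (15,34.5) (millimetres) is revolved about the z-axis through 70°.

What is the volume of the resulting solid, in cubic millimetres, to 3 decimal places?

Volume = 1609.095 mm³

Profile (r,z), 4 vertices: (10,22) (15.5,3.5) (16,31.5) (15,34.5)
edge 0: (10,22)→(15.5,3.5)  cross = 10·3.5 − 15.5·22 = -306.0000; (r_i+r_j)·cross = 25.5·-306.0000 = -7803.0000
edge 1: (15.5,3.5)→(16,31.5)  cross = 15.5·31.5 − 16·3.5 = 432.2500; (r_i+r_j)·cross = 31.5·432.2500 = 13615.8750
edge 2: (16,31.5)→(15,34.5)  cross = 16·34.5 − 15·31.5 = 79.5000; (r_i+r_j)·cross = 31·79.5000 = 2464.5000
edge 3: (15,34.5)→(10,22)  cross = 15·22 − 10·34.5 = -15.0000; (r_i+r_j)·cross = 25·-15.0000 = -375.0000
Σcross = 190.7500 → A = |Σcross|/2 = 95.3750 mm²
Σ(r_i+r_j)·cross = 7902.3750 → first moment M = |Σ|/6 = 1317.0625
R_c = M/A = 1317.0625/95.3750 = 13.8093 mm
θ = 70° = 1.221730 rad
V = θ·R_c·A = 1.221730·13.8093·95.3750 = 1609.095 mm³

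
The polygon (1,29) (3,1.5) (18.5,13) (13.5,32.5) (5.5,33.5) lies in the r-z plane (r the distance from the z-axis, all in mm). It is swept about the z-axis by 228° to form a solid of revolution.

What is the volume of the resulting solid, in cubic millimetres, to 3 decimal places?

Profile (r,z), 5 vertices: (1,29) (3,1.5) (18.5,13) (13.5,32.5) (5.5,33.5)
edge 0: (1,29)→(3,1.5)  cross = 1·1.5 − 3·29 = -85.5000; (r_i+r_j)·cross = 4·-85.5000 = -342.0000
edge 1: (3,1.5)→(18.5,13)  cross = 3·13 − 18.5·1.5 = 11.2500; (r_i+r_j)·cross = 21.5·11.2500 = 241.8750
edge 2: (18.5,13)→(13.5,32.5)  cross = 18.5·32.5 − 13.5·13 = 425.7500; (r_i+r_j)·cross = 32·425.7500 = 13624.0000
edge 3: (13.5,32.5)→(5.5,33.5)  cross = 13.5·33.5 − 5.5·32.5 = 273.5000; (r_i+r_j)·cross = 19·273.5000 = 5196.5000
edge 4: (5.5,33.5)→(1,29)  cross = 5.5·29 − 1·33.5 = 126.0000; (r_i+r_j)·cross = 6.5·126.0000 = 819.0000
Σcross = 751.0000 → A = |Σcross|/2 = 375.5000 mm²
Σ(r_i+r_j)·cross = 19539.3750 → first moment M = |Σ|/6 = 3256.5625
R_c = M/A = 3256.5625/375.5000 = 8.6726 mm
θ = 228° = 3.979351 rad
V = θ·R_c·A = 3.979351·8.6726·375.5000 = 12959.004 mm³

Volume = 12959.004 mm³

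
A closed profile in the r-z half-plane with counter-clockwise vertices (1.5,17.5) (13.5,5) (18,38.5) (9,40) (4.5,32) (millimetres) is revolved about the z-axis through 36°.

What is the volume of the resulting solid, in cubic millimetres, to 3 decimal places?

Volume = 2286.333 mm³

Profile (r,z), 5 vertices: (1.5,17.5) (13.5,5) (18,38.5) (9,40) (4.5,32)
edge 0: (1.5,17.5)→(13.5,5)  cross = 1.5·5 − 13.5·17.5 = -228.7500; (r_i+r_j)·cross = 15·-228.7500 = -3431.2500
edge 1: (13.5,5)→(18,38.5)  cross = 13.5·38.5 − 18·5 = 429.7500; (r_i+r_j)·cross = 31.5·429.7500 = 13537.1250
edge 2: (18,38.5)→(9,40)  cross = 18·40 − 9·38.5 = 373.5000; (r_i+r_j)·cross = 27·373.5000 = 10084.5000
edge 3: (9,40)→(4.5,32)  cross = 9·32 − 4.5·40 = 108.0000; (r_i+r_j)·cross = 13.5·108.0000 = 1458.0000
edge 4: (4.5,32)→(1.5,17.5)  cross = 4.5·17.5 − 1.5·32 = 30.7500; (r_i+r_j)·cross = 6·30.7500 = 184.5000
Σcross = 713.2500 → A = |Σcross|/2 = 356.6250 mm²
Σ(r_i+r_j)·cross = 21832.8750 → first moment M = |Σ|/6 = 3638.8125
R_c = M/A = 3638.8125/356.6250 = 10.2035 mm
θ = 36° = 0.628319 rad
V = θ·R_c·A = 0.628319·10.2035·356.6250 = 2286.333 mm³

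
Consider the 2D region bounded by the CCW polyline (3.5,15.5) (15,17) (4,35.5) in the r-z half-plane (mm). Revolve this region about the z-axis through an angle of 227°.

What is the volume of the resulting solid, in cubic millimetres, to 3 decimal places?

Volume = 3405.994 mm³

Profile (r,z), 3 vertices: (3.5,15.5) (15,17) (4,35.5)
edge 0: (3.5,15.5)→(15,17)  cross = 3.5·17 − 15·15.5 = -173.0000; (r_i+r_j)·cross = 18.5·-173.0000 = -3200.5000
edge 1: (15,17)→(4,35.5)  cross = 15·35.5 − 4·17 = 464.5000; (r_i+r_j)·cross = 19·464.5000 = 8825.5000
edge 2: (4,35.5)→(3.5,15.5)  cross = 4·15.5 − 3.5·35.5 = -62.2500; (r_i+r_j)·cross = 7.5·-62.2500 = -466.8750
Σcross = 229.2500 → A = |Σcross|/2 = 114.6250 mm²
Σ(r_i+r_j)·cross = 5158.1250 → first moment M = |Σ|/6 = 859.6875
R_c = M/A = 859.6875/114.6250 = 7.5000 mm
θ = 227° = 3.961897 rad
V = θ·R_c·A = 3.961897·7.5000·114.6250 = 3405.994 mm³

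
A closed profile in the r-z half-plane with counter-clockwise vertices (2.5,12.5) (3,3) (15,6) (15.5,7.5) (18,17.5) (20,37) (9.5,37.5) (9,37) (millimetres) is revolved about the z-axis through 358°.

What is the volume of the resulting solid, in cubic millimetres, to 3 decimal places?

Volume = 29950.994 mm³

Profile (r,z), 8 vertices: (2.5,12.5) (3,3) (15,6) (15.5,7.5) (18,17.5) (20,37) (9.5,37.5) (9,37)
edge 0: (2.5,12.5)→(3,3)  cross = 2.5·3 − 3·12.5 = -30.0000; (r_i+r_j)·cross = 5.5·-30.0000 = -165.0000
edge 1: (3,3)→(15,6)  cross = 3·6 − 15·3 = -27.0000; (r_i+r_j)·cross = 18·-27.0000 = -486.0000
edge 2: (15,6)→(15.5,7.5)  cross = 15·7.5 − 15.5·6 = 19.5000; (r_i+r_j)·cross = 30.5·19.5000 = 594.7500
edge 3: (15.5,7.5)→(18,17.5)  cross = 15.5·17.5 − 18·7.5 = 136.2500; (r_i+r_j)·cross = 33.5·136.2500 = 4564.3750
edge 4: (18,17.5)→(20,37)  cross = 18·37 − 20·17.5 = 316.0000; (r_i+r_j)·cross = 38·316.0000 = 12008.0000
edge 5: (20,37)→(9.5,37.5)  cross = 20·37.5 − 9.5·37 = 398.5000; (r_i+r_j)·cross = 29.5·398.5000 = 11755.7500
edge 6: (9.5,37.5)→(9,37)  cross = 9.5·37 − 9·37.5 = 14.0000; (r_i+r_j)·cross = 18.5·14.0000 = 259.0000
edge 7: (9,37)→(2.5,12.5)  cross = 9·12.5 − 2.5·37 = 20.0000; (r_i+r_j)·cross = 11.5·20.0000 = 230.0000
Σcross = 847.2500 → A = |Σcross|/2 = 423.6250 mm²
Σ(r_i+r_j)·cross = 28760.8750 → first moment M = |Σ|/6 = 4793.4792
R_c = M/A = 4793.4792/423.6250 = 11.3154 mm
θ = 358° = 6.248279 rad
V = θ·R_c·A = 6.248279·11.3154·423.6250 = 29950.994 mm³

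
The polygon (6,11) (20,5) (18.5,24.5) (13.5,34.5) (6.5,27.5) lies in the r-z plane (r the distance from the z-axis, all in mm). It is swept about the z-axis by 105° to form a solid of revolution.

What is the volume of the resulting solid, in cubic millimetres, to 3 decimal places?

Profile (r,z), 5 vertices: (6,11) (20,5) (18.5,24.5) (13.5,34.5) (6.5,27.5)
edge 0: (6,11)→(20,5)  cross = 6·5 − 20·11 = -190.0000; (r_i+r_j)·cross = 26·-190.0000 = -4940.0000
edge 1: (20,5)→(18.5,24.5)  cross = 20·24.5 − 18.5·5 = 397.5000; (r_i+r_j)·cross = 38.5·397.5000 = 15303.7500
edge 2: (18.5,24.5)→(13.5,34.5)  cross = 18.5·34.5 − 13.5·24.5 = 307.5000; (r_i+r_j)·cross = 32·307.5000 = 9840.0000
edge 3: (13.5,34.5)→(6.5,27.5)  cross = 13.5·27.5 − 6.5·34.5 = 147.0000; (r_i+r_j)·cross = 20·147.0000 = 2940.0000
edge 4: (6.5,27.5)→(6,11)  cross = 6.5·11 − 6·27.5 = -93.5000; (r_i+r_j)·cross = 12.5·-93.5000 = -1168.7500
Σcross = 568.5000 → A = |Σcross|/2 = 284.2500 mm²
Σ(r_i+r_j)·cross = 21975.0000 → first moment M = |Σ|/6 = 3662.5000
R_c = M/A = 3662.5000/284.2500 = 12.8848 mm
θ = 105° = 1.832596 rad
V = θ·R_c·A = 1.832596·12.8848·284.2500 = 6711.882 mm³

Volume = 6711.882 mm³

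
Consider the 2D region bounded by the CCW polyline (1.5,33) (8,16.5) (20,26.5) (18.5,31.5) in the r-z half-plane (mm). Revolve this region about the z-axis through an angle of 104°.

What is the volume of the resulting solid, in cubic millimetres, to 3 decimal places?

Profile (r,z), 4 vertices: (1.5,33) (8,16.5) (20,26.5) (18.5,31.5)
edge 0: (1.5,33)→(8,16.5)  cross = 1.5·16.5 − 8·33 = -239.2500; (r_i+r_j)·cross = 9.5·-239.2500 = -2272.8750
edge 1: (8,16.5)→(20,26.5)  cross = 8·26.5 − 20·16.5 = -118.0000; (r_i+r_j)·cross = 28·-118.0000 = -3304.0000
edge 2: (20,26.5)→(18.5,31.5)  cross = 20·31.5 − 18.5·26.5 = 139.7500; (r_i+r_j)·cross = 38.5·139.7500 = 5380.3750
edge 3: (18.5,31.5)→(1.5,33)  cross = 18.5·33 − 1.5·31.5 = 563.2500; (r_i+r_j)·cross = 20·563.2500 = 11265.0000
Σcross = 345.7500 → A = |Σcross|/2 = 172.8750 mm²
Σ(r_i+r_j)·cross = 11068.5000 → first moment M = |Σ|/6 = 1844.7500
R_c = M/A = 1844.7500/172.8750 = 10.6710 mm
θ = 104° = 1.815142 rad
V = θ·R_c·A = 1.815142·10.6710·172.8750 = 3348.484 mm³

Volume = 3348.484 mm³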